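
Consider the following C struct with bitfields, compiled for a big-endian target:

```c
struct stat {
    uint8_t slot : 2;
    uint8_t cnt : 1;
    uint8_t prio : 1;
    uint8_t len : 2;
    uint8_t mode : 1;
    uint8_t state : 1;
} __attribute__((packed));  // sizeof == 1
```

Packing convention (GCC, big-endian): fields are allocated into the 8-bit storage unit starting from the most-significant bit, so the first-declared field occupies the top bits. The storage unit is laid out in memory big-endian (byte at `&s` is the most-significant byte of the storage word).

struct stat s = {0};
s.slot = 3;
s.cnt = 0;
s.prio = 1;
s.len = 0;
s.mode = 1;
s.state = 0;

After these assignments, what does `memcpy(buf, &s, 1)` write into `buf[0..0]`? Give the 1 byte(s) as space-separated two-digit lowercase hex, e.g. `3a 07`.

slot (2b) val=3 bits=0x3 at bit 6: 0xc0
cnt (1b) val=0 bits=0x0 at bit 5: 0xc0
prio (1b) val=1 bits=0x1 at bit 4: 0xd0
len (2b) val=0 bits=0x0 at bit 2: 0xd0
mode (1b) val=1 bits=0x1 at bit 1: 0xd2
state (1b) val=0 bits=0x0 at bit 0: 0xd2
word = 0xd2 → big-endian bytes:
  [0]=0xd2

d2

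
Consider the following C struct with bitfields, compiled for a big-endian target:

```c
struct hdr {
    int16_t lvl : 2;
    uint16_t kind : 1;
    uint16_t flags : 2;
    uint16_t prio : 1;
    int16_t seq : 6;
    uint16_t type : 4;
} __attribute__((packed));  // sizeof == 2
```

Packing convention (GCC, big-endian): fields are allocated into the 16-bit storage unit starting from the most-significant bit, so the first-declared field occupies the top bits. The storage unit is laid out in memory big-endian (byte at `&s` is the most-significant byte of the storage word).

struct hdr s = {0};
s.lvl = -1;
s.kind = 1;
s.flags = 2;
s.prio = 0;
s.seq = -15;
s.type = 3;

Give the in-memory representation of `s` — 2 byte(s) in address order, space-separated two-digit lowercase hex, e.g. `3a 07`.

[14+:2] lvl=-1 & 0x3 = 0x3; word=0xc000
[13+:1] kind=1 & 0x1 = 0x1; word=0xe000
[11+:2] flags=2 & 0x3 = 0x2; word=0xf000
[10+:1] prio=0 & 0x1 = 0x0; word=0xf000
[4+:6] seq=-15 & 0x3f = 0x31; word=0xf310
[0+:4] type=3 & 0xf = 0x3; word=0xf313
word = 0xf313 → big-endian bytes:
  [0]=0xf3  [1]=0x13

f3 13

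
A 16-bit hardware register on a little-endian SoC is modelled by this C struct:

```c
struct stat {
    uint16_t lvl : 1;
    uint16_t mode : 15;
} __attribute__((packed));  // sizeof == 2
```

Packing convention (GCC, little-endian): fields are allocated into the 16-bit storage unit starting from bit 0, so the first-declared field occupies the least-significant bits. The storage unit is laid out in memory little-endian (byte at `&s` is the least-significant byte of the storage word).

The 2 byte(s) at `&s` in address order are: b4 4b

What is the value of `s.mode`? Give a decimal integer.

9690

[0]=0xb4 [1]=0x4b (little-endian) → word 0x4bb4
lvl:1 @ bit 0 → (0x4bb4>>0)&0x1 = 0x0
mode:15 @ bit 1 → (0x4bb4>>1)&0x7fff = 0x25da  ←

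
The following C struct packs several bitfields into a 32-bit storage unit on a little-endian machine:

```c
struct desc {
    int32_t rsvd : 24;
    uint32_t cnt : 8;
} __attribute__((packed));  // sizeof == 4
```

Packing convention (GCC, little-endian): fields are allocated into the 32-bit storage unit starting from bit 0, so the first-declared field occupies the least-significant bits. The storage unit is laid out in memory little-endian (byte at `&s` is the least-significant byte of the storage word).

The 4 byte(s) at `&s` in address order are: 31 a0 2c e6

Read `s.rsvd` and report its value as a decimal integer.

[0]=0x31 [1]=0xa0 [2]=0x2c [3]=0xe6 (little-endian) → word 0xe62ca031
rsvd [0+:24] = (word>>0) & 0xffffff = 2924593  ←
cnt [24+:8] = (word>>24) & 0xff = 230
rsvd signed 24b, MSB=0: value = 2924593

2924593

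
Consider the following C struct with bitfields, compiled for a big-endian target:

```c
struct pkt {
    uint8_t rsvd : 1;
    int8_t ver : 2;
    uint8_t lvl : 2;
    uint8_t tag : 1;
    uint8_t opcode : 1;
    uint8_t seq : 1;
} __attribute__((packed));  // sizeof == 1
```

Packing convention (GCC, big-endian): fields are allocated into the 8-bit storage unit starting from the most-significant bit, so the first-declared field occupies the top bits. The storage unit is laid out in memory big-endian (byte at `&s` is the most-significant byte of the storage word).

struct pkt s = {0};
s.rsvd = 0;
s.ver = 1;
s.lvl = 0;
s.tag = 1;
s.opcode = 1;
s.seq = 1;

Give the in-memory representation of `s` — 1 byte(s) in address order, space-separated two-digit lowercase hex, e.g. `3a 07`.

rsvd (1b) val=0 bits=0x0 at bit 7: 0x00
ver (2b) val=1 bits=0x1 at bit 5: 0x20
lvl (2b) val=0 bits=0x0 at bit 3: 0x20
tag (1b) val=1 bits=0x1 at bit 2: 0x24
opcode (1b) val=1 bits=0x1 at bit 1: 0x26
seq (1b) val=1 bits=0x1 at bit 0: 0x27
word = 0x27 → big-endian bytes:
  [0]=0x27

27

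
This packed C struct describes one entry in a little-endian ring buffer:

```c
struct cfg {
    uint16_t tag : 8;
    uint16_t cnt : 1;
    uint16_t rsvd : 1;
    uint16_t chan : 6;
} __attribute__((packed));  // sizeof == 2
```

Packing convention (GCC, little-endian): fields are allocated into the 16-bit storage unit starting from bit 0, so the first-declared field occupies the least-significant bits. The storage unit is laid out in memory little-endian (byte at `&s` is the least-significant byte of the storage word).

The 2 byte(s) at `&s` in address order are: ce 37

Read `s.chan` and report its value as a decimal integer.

[0]=0xce [1]=0x37 (little-endian) → word 0x37ce
tag [0+:8] = (word>>0) & 0xff = 206
cnt [8+:1] = (word>>8) & 0x1 = 1
rsvd [9+:1] = (word>>9) & 0x1 = 1
chan [10+:6] = (word>>10) & 0x3f = 13  ←

13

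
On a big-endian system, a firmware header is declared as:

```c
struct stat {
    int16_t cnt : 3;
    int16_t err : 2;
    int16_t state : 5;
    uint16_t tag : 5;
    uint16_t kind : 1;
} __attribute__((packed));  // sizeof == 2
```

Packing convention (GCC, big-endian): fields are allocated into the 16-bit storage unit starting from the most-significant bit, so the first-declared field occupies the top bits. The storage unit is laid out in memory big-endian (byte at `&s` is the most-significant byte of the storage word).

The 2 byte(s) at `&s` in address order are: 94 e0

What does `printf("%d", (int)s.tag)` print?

[0]=0x94 [1]=0xe0 (big-endian) → word 0x94e0
cnt:3 @ bit 13 → (0x94e0>>13)&0x7 = 0x4
err:2 @ bit 11 → (0x94e0>>11)&0x3 = 0x2
state:5 @ bit 6 → (0x94e0>>6)&0x1f = 0x13
tag:5 @ bit 1 → (0x94e0>>1)&0x1f = 0x10  ←
kind:1 @ bit 0 → (0x94e0>>0)&0x1 = 0x0

16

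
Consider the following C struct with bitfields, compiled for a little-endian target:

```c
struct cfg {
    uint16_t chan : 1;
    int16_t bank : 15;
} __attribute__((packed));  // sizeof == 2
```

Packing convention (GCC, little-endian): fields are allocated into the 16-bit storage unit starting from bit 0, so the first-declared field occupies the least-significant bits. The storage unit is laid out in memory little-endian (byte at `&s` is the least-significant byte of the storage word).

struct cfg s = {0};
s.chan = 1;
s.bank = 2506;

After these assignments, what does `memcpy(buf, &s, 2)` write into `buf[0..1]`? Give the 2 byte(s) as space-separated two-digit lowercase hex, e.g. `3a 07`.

[0+:1] chan=1 & 0x1 = 0x1; word=0x0001
[1+:15] bank=2506 & 0x7fff = 0x9ca; word=0x1395
word = 0x1395 → little-endian bytes:
  [0]=0x95  [1]=0x13

95 13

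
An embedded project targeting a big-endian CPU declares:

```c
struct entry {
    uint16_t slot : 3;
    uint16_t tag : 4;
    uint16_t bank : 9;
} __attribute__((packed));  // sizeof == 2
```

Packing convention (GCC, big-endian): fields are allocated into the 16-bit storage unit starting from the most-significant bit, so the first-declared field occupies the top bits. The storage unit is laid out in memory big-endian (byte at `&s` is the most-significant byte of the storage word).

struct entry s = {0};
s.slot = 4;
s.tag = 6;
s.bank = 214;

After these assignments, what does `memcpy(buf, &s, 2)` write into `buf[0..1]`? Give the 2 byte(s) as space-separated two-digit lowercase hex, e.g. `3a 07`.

slot:3 = 4 → 0x4 << 13 → word 0x8000
tag:4 = 6 → 0x6 << 9 → word 0x8c00
bank:9 = 214 → 0xd6 << 0 → word 0x8cd6
word = 0x8cd6 → big-endian bytes:
  [0]=0x8c  [1]=0xd6

8c d6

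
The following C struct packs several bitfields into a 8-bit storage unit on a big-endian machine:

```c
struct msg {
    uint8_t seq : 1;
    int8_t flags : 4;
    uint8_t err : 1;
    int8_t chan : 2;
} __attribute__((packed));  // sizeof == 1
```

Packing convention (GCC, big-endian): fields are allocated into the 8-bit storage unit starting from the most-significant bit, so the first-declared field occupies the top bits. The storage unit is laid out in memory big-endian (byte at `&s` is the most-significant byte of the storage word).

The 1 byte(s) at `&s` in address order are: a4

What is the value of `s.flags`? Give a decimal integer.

[0]=0xa4 (big-endian) → word 0xa4
seq [7+:1] = (word>>7) & 0x1 = 1
flags [3+:4] = (word>>3) & 0xf = 4  ←
err [2+:1] = (word>>2) & 0x1 = 1
chan [0+:2] = (word>>0) & 0x3 = 0
flags signed 4b, MSB=0: value = 4

4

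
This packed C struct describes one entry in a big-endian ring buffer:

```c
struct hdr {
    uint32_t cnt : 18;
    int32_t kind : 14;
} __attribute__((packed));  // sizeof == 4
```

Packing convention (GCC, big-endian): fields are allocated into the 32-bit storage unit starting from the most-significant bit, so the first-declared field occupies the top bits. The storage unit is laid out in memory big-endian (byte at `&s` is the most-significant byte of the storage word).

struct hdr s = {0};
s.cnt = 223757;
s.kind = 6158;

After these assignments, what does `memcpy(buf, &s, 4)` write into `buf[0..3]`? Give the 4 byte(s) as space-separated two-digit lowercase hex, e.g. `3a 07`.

da 83 58 0e

cnt:18 = 223757 → 0x36a0d << 14 → word 0xda834000
kind:14 = 6158 → 0x180e << 0 → word 0xda83580e
word = 0xda83580e → big-endian bytes:
  [0]=0xda  [1]=0x83  [2]=0x58  [3]=0x0e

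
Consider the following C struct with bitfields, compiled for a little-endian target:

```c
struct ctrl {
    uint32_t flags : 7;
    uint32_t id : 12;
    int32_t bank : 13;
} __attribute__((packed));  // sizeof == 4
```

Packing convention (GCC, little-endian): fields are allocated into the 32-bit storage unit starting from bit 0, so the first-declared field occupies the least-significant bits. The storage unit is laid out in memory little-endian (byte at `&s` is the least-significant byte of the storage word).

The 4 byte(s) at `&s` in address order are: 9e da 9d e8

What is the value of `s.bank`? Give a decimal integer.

-749

[0]=0x9e [1]=0xda [2]=0x9d [3]=0xe8 (little-endian) → word 0xe89dda9e
flags [0+:7] = (word>>0) & 0x7f = 30
id [7+:12] = (word>>7) & 0xfff = 2997
bank [19+:13] = (word>>19) & 0x1fff = 7443  ←
bank signed 13b, MSB=1: 7443 - 8192 = -749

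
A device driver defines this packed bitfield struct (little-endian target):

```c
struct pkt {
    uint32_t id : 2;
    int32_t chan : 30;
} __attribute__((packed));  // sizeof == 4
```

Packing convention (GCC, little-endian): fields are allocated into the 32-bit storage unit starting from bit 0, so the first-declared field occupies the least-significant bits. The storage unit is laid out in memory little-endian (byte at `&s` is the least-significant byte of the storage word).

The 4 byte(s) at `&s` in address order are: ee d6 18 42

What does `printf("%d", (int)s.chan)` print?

[0]=0xee [1]=0xd6 [2]=0x18 [3]=0x42 (little-endian) → word 0x4218d6ee
id:2 @ bit 0 → (0x4218d6ee>>0)&0x3 = 0x2
chan:30 @ bit 2 → (0x4218d6ee>>2)&0x3fffffff = 0x108635bb  ←
chan signed 30b, MSB=0: value = 277231035

277231035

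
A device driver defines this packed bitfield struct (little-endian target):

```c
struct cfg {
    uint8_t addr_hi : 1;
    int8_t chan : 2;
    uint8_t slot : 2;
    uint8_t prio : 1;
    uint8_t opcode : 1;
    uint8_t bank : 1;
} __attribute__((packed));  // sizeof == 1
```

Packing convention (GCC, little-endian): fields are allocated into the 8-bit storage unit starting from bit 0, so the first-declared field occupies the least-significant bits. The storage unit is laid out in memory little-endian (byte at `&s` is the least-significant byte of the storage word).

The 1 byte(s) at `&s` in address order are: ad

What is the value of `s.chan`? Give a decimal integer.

-2

[0]=0xad (little-endian) → word 0xad
addr_hi [0+:1] = (word>>0) & 0x1 = 1
chan [1+:2] = (word>>1) & 0x3 = 2  ←
slot [3+:2] = (word>>3) & 0x3 = 1
prio [5+:1] = (word>>5) & 0x1 = 1
opcode [6+:1] = (word>>6) & 0x1 = 0
bank [7+:1] = (word>>7) & 0x1 = 1
chan signed 2b, MSB=1: 2 - 4 = -2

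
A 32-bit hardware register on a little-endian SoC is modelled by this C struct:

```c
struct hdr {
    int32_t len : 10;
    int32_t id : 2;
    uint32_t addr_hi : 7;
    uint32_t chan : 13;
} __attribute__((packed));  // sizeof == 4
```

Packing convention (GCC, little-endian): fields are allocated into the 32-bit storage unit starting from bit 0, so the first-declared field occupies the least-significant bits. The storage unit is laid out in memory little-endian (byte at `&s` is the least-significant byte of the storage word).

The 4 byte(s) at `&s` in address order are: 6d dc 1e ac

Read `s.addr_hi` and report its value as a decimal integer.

109

[0]=0x6d [1]=0xdc [2]=0x1e [3]=0xac (little-endian) → word 0xac1edc6d
len:10 @ bit 0 → (0xac1edc6d>>0)&0x3ff = 0x6d
id:2 @ bit 10 → (0xac1edc6d>>10)&0x3 = 0x3
addr_hi:7 @ bit 12 → (0xac1edc6d>>12)&0x7f = 0x6d  ←
chan:13 @ bit 19 → (0xac1edc6d>>19)&0x1fff = 0x1583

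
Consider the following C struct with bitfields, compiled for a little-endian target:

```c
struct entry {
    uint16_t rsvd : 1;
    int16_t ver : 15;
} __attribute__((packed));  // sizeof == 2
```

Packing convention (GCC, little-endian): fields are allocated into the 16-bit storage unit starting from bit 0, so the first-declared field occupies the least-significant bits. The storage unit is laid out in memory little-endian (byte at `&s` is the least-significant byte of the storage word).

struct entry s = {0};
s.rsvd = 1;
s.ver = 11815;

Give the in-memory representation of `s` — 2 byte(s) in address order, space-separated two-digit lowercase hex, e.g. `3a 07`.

[0+:1] rsvd=1 & 0x1 = 0x1; word=0x0001
[1+:15] ver=11815 & 0x7fff = 0x2e27; word=0x5c4f
word = 0x5c4f → little-endian bytes:
  [0]=0x4f  [1]=0x5c

4f 5c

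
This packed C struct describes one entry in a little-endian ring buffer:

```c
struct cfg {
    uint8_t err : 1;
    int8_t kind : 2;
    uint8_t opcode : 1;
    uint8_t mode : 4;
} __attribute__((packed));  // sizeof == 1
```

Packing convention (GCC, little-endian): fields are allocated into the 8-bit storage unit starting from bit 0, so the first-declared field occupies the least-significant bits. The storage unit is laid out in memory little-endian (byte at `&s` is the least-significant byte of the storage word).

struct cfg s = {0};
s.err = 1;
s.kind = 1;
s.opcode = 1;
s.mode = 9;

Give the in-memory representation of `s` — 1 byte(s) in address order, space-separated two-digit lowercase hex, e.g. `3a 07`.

9b

err:1 = 1 → 0x1 << 0 → word 0x01
kind:2 = 1 → 0x1 << 1 → word 0x03
opcode:1 = 1 → 0x1 << 3 → word 0x0b
mode:4 = 9 → 0x9 << 4 → word 0x9b
word = 0x9b → little-endian bytes:
  [0]=0x9b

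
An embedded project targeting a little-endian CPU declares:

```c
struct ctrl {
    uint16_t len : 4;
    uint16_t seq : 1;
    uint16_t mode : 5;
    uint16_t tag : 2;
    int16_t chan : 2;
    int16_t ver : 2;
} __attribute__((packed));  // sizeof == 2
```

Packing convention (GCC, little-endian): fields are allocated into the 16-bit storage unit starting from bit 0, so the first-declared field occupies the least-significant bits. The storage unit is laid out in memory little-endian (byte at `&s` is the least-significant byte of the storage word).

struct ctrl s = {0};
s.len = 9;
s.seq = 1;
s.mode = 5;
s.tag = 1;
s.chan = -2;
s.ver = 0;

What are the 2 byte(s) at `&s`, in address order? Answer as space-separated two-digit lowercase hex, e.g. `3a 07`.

len (4b) val=9 bits=0x9 at bit 0: 0x0009
seq (1b) val=1 bits=0x1 at bit 4: 0x0019
mode (5b) val=5 bits=0x5 at bit 5: 0x00b9
tag (2b) val=1 bits=0x1 at bit 10: 0x04b9
chan (2b) val=-2 bits=0x2 at bit 12: 0x24b9
ver (2b) val=0 bits=0x0 at bit 14: 0x24b9
word = 0x24b9 → little-endian bytes:
  [0]=0xb9  [1]=0x24

b9 24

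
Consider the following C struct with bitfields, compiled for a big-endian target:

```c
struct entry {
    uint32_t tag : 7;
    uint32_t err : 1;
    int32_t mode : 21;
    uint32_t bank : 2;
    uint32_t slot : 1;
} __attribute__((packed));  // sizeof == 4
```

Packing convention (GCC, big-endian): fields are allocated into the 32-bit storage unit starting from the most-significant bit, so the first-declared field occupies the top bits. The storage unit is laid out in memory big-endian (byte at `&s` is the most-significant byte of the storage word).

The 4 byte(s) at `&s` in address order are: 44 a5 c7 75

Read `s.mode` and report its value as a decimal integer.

[0]=0x44 [1]=0xa5 [2]=0xc7 [3]=0x75 (big-endian) → word 0x44a5c775
tag:7 @ bit 25 → (0x44a5c775>>25)&0x7f = 0x22
err:1 @ bit 24 → (0x44a5c775>>24)&0x1 = 0x0
mode:21 @ bit 3 → (0x44a5c775>>3)&0x1fffff = 0x14b8ee  ←
bank:2 @ bit 1 → (0x44a5c775>>1)&0x3 = 0x2
slot:1 @ bit 0 → (0x44a5c775>>0)&0x1 = 0x1
mode signed 21b, MSB=1: 1358062 - 2097152 = -739090

-739090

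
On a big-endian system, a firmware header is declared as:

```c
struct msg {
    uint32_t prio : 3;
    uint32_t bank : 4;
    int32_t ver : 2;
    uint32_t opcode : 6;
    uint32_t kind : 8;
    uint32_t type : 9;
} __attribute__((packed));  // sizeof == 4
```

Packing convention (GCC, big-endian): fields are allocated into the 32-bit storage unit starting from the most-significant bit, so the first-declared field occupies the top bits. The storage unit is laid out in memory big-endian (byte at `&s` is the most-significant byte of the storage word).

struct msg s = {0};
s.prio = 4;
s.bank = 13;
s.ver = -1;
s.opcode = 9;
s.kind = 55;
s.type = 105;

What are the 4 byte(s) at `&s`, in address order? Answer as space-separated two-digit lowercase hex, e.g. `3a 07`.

9b 92 6e 69

prio (3b) val=4 bits=0x4 at bit 29: 0x80000000
bank (4b) val=13 bits=0xd at bit 25: 0x9a000000
ver (2b) val=-1 bits=0x3 at bit 23: 0x9b800000
opcode (6b) val=9 bits=0x9 at bit 17: 0x9b920000
kind (8b) val=55 bits=0x37 at bit 9: 0x9b926e00
type (9b) val=105 bits=0x69 at bit 0: 0x9b926e69
word = 0x9b926e69 → big-endian bytes:
  [0]=0x9b  [1]=0x92  [2]=0x6e  [3]=0x69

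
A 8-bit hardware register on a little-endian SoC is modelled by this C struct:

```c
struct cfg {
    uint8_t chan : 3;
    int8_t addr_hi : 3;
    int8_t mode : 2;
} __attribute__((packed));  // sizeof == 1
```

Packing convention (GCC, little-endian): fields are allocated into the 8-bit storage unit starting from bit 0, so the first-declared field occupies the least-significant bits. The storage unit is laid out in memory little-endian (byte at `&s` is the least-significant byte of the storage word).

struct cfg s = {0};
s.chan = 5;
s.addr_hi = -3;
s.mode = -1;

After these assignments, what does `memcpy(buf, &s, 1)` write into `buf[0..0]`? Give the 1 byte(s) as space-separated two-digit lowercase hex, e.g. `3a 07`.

chan (3b) val=5 bits=0x5 at bit 0: 0x05
addr_hi (3b) val=-3 bits=0x5 at bit 3: 0x2d
mode (2b) val=-1 bits=0x3 at bit 6: 0xed
word = 0xed → little-endian bytes:
  [0]=0xed

ed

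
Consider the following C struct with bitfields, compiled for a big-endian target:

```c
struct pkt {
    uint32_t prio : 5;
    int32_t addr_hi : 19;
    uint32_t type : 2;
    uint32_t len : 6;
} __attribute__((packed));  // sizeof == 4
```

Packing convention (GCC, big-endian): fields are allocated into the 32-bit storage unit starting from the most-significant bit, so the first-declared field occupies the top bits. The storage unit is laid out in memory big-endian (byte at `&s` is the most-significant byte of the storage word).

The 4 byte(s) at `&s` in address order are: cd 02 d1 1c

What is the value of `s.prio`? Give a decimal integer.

25

[0]=0xcd [1]=0x02 [2]=0xd1 [3]=0x1c (big-endian) → word 0xcd02d11c
prio [27+:5] = (word>>27) & 0x1f = 25  ←
addr_hi [8+:19] = (word>>8) & 0x7ffff = 328401
type [6+:2] = (word>>6) & 0x3 = 0
len [0+:6] = (word>>0) & 0x3f = 28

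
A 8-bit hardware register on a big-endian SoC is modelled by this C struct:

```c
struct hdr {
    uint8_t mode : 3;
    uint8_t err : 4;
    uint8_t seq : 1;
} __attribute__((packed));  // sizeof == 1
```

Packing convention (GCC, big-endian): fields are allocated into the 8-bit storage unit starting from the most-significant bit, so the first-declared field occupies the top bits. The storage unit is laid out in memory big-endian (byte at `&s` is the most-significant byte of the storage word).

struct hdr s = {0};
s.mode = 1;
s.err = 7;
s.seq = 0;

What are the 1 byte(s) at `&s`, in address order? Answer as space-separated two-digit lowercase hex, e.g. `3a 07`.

[5+:3] mode=1 & 0x7 = 0x1; word=0x20
[1+:4] err=7 & 0xf = 0x7; word=0x2e
[0+:1] seq=0 & 0x1 = 0x0; word=0x2e
word = 0x2e → big-endian bytes:
  [0]=0x2e

2e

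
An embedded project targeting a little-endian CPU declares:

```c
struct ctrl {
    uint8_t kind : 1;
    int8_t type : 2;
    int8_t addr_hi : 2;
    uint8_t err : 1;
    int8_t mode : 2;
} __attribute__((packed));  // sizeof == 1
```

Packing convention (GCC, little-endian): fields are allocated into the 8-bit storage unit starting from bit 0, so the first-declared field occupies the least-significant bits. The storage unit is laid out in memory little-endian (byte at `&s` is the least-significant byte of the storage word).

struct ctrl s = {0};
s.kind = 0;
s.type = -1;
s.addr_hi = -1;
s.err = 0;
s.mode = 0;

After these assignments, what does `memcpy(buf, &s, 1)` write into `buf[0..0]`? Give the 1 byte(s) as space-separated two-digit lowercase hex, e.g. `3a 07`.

1e

[0+:1] kind=0 & 0x1 = 0x0; word=0x00
[1+:2] type=-1 & 0x3 = 0x3; word=0x06
[3+:2] addr_hi=-1 & 0x3 = 0x3; word=0x1e
[5+:1] err=0 & 0x1 = 0x0; word=0x1e
[6+:2] mode=0 & 0x3 = 0x0; word=0x1e
word = 0x1e → little-endian bytes:
  [0]=0x1e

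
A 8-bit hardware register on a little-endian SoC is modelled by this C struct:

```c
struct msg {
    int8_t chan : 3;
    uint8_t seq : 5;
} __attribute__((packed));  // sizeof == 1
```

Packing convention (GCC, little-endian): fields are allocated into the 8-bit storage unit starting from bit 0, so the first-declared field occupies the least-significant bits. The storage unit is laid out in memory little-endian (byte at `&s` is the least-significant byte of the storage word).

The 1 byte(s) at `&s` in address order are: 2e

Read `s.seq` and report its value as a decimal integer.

5

[0]=0x2e (little-endian) → word 0x2e
chan:3 @ bit 0 → (0x2e>>0)&0x7 = 0x6
seq:5 @ bit 3 → (0x2e>>3)&0x1f = 0x5  ←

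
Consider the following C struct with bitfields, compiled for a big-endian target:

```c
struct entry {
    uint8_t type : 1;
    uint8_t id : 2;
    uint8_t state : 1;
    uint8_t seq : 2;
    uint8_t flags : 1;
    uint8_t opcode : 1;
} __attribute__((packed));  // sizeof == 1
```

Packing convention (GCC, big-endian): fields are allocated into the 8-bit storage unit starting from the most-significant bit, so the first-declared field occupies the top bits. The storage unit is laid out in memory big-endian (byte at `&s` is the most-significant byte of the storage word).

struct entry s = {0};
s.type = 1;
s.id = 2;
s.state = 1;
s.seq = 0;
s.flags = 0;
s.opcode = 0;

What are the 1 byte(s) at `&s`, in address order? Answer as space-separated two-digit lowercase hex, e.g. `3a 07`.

[7+:1] type=1 & 0x1 = 0x1; word=0x80
[5+:2] id=2 & 0x3 = 0x2; word=0xc0
[4+:1] state=1 & 0x1 = 0x1; word=0xd0
[2+:2] seq=0 & 0x3 = 0x0; word=0xd0
[1+:1] flags=0 & 0x1 = 0x0; word=0xd0
[0+:1] opcode=0 & 0x1 = 0x0; word=0xd0
word = 0xd0 → big-endian bytes:
  [0]=0xd0

d0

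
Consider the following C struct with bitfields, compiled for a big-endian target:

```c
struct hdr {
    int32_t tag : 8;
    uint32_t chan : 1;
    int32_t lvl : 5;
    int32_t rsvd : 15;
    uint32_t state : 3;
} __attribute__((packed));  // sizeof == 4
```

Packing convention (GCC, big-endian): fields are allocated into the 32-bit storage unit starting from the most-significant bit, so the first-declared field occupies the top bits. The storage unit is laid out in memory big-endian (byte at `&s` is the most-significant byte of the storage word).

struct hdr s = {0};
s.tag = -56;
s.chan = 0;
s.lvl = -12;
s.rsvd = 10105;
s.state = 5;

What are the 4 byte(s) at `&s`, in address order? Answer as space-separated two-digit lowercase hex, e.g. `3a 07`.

c8 51 3b cd

[24+:8] tag=-56 & 0xff = 0xc8; word=0xc8000000
[23+:1] chan=0 & 0x1 = 0x0; word=0xc8000000
[18+:5] lvl=-12 & 0x1f = 0x14; word=0xc8500000
[3+:15] rsvd=10105 & 0x7fff = 0x2779; word=0xc8513bc8
[0+:3] state=5 & 0x7 = 0x5; word=0xc8513bcd
word = 0xc8513bcd → big-endian bytes:
  [0]=0xc8  [1]=0x51  [2]=0x3b  [3]=0xcd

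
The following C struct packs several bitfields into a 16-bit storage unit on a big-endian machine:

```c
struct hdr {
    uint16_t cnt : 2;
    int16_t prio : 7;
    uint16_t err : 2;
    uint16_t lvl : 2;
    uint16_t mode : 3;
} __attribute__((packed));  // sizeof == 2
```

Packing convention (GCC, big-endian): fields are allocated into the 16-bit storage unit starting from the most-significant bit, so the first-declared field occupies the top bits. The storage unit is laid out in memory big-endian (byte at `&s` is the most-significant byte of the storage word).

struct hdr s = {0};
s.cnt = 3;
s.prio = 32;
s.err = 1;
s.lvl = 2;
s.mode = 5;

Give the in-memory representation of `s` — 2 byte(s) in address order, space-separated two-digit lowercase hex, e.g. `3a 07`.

cnt:2 = 3 → 0x3 << 14 → word 0xc000
prio:7 = 32 → 0x20 << 7 → word 0xd000
err:2 = 1 → 0x1 << 5 → word 0xd020
lvl:2 = 2 → 0x2 << 3 → word 0xd030
mode:3 = 5 → 0x5 << 0 → word 0xd035
word = 0xd035 → big-endian bytes:
  [0]=0xd0  [1]=0x35

d0 35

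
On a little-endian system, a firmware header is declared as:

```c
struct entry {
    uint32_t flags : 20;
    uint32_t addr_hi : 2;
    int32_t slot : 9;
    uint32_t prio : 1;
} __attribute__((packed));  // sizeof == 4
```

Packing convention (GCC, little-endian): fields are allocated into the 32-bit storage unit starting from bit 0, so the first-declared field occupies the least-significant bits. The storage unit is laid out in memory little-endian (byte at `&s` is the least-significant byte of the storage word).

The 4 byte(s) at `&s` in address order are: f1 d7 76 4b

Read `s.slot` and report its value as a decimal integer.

-211

[0]=0xf1 [1]=0xd7 [2]=0x76 [3]=0x4b (little-endian) → word 0x4b76d7f1
flags:20 @ bit 0 → (0x4b76d7f1>>0)&0xfffff = 0x6d7f1
addr_hi:2 @ bit 20 → (0x4b76d7f1>>20)&0x3 = 0x3
slot:9 @ bit 22 → (0x4b76d7f1>>22)&0x1ff = 0x12d  ←
prio:1 @ bit 31 → (0x4b76d7f1>>31)&0x1 = 0x0
slot signed 9b, MSB=1: 301 - 512 = -211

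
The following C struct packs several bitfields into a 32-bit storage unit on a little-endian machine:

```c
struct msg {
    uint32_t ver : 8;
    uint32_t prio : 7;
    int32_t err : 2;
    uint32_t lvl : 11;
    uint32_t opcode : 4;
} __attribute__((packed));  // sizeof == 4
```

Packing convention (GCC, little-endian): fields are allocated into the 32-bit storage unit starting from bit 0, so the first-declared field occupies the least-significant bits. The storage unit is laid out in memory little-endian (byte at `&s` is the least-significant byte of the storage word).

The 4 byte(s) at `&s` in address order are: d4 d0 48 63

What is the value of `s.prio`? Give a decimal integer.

80

[0]=0xd4 [1]=0xd0 [2]=0x48 [3]=0x63 (little-endian) → word 0x6348d0d4
ver [0+:8] = (word>>0) & 0xff = 212
prio [8+:7] = (word>>8) & 0x7f = 80  ←
err [15+:2] = (word>>15) & 0x3 = 1
lvl [17+:11] = (word>>17) & 0x7ff = 420
opcode [28+:4] = (word>>28) & 0xf = 6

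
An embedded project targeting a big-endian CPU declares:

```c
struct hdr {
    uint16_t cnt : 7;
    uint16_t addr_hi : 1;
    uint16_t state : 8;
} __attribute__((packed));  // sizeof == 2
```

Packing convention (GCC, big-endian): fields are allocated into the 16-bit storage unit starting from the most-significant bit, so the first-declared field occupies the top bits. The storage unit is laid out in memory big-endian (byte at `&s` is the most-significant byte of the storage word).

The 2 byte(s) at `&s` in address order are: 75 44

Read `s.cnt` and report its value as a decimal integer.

58

[0]=0x75 [1]=0x44 (big-endian) → word 0x7544
cnt:7 @ bit 9 → (0x7544>>9)&0x7f = 0x3a  ←
addr_hi:1 @ bit 8 → (0x7544>>8)&0x1 = 0x1
state:8 @ bit 0 → (0x7544>>0)&0xff = 0x44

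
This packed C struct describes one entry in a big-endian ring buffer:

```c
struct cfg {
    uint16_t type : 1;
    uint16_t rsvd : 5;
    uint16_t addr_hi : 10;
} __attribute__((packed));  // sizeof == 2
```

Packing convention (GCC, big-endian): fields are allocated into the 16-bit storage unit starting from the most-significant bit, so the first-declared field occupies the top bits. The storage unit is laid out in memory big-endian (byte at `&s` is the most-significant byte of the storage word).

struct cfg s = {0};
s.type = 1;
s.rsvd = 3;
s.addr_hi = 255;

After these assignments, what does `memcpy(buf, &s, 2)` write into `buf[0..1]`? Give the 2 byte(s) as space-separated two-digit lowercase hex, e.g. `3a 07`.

8c ff

[15+:1] type=1 & 0x1 = 0x1; word=0x8000
[10+:5] rsvd=3 & 0x1f = 0x3; word=0x8c00
[0+:10] addr_hi=255 & 0x3ff = 0xff; word=0x8cff
word = 0x8cff → big-endian bytes:
  [0]=0x8c  [1]=0xff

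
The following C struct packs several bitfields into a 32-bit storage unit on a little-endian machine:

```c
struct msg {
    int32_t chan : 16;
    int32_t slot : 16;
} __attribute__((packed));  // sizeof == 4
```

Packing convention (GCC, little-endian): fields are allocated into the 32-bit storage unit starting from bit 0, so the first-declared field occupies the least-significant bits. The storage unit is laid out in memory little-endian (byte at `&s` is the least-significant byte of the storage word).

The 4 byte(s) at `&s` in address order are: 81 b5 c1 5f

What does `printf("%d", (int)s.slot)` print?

24513

[0]=0x81 [1]=0xb5 [2]=0xc1 [3]=0x5f (little-endian) → word 0x5fc1b581
chan:16 @ bit 0 → (0x5fc1b581>>0)&0xffff = 0xb581
slot:16 @ bit 16 → (0x5fc1b581>>16)&0xffff = 0x5fc1  ←
slot signed 16b, MSB=0: value = 24513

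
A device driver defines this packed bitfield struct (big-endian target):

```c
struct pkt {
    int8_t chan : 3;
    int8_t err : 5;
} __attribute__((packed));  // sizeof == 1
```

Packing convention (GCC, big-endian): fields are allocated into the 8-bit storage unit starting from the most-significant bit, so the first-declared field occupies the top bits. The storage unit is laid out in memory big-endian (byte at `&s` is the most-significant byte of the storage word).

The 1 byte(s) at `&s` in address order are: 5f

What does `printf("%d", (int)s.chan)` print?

2

[0]=0x5f (big-endian) → word 0x5f
chan:3 @ bit 5 → (0x5f>>5)&0x7 = 0x2  ←
err:5 @ bit 0 → (0x5f>>0)&0x1f = 0x1f
chan signed 3b, MSB=0: value = 2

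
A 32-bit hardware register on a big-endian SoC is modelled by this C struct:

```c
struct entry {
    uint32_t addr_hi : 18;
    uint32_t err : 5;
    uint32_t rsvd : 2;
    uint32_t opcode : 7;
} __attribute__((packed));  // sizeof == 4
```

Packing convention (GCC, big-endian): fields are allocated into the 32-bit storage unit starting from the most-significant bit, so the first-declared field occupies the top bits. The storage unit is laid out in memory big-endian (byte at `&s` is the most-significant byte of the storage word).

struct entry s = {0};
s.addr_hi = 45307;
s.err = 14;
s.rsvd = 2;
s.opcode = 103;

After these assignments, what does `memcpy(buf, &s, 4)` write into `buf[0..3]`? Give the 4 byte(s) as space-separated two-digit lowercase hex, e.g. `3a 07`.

[14+:18] addr_hi=45307 & 0x3ffff = 0xb0fb; word=0x2c3ec000
[9+:5] err=14 & 0x1f = 0xe; word=0x2c3edc00
[7+:2] rsvd=2 & 0x3 = 0x2; word=0x2c3edd00
[0+:7] opcode=103 & 0x7f = 0x67; word=0x2c3edd67
word = 0x2c3edd67 → big-endian bytes:
  [0]=0x2c  [1]=0x3e  [2]=0xdd  [3]=0x67

2c 3e dd 67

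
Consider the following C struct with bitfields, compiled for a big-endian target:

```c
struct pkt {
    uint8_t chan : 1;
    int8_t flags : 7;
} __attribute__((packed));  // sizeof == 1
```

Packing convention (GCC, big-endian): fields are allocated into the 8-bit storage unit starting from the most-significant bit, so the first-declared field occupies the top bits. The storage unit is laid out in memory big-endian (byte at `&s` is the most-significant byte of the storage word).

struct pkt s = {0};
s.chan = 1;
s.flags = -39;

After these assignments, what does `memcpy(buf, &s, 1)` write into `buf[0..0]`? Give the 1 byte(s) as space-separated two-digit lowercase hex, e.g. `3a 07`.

d9

chan:1 = 1 → 0x1 << 7 → word 0x80
flags:7 = -39 → 0x59 << 0 → word 0xd9
word = 0xd9 → big-endian bytes:
  [0]=0xd9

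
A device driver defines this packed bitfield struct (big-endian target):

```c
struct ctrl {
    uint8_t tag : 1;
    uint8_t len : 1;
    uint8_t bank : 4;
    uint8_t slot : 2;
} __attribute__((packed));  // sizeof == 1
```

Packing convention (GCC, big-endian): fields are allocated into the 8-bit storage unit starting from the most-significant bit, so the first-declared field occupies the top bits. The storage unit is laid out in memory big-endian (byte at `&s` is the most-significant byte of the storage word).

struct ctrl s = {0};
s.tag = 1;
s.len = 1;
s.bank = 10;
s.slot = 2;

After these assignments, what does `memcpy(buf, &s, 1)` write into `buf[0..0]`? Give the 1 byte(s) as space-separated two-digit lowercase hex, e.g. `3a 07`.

tag (1b) val=1 bits=0x1 at bit 7: 0x80
len (1b) val=1 bits=0x1 at bit 6: 0xc0
bank (4b) val=10 bits=0xa at bit 2: 0xe8
slot (2b) val=2 bits=0x2 at bit 0: 0xea
word = 0xea → big-endian bytes:
  [0]=0xea

ea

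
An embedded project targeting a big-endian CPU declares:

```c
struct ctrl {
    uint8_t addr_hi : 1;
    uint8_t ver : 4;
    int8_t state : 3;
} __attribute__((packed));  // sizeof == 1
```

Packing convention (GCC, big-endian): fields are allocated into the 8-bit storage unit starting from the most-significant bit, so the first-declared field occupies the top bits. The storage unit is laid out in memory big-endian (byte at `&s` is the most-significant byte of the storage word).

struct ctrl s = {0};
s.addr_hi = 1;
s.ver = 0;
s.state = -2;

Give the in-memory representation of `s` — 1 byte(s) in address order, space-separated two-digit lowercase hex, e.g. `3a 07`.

86

[7+:1] addr_hi=1 & 0x1 = 0x1; word=0x80
[3+:4] ver=0 & 0xf = 0x0; word=0x80
[0+:3] state=-2 & 0x7 = 0x6; word=0x86
word = 0x86 → big-endian bytes:
  [0]=0x86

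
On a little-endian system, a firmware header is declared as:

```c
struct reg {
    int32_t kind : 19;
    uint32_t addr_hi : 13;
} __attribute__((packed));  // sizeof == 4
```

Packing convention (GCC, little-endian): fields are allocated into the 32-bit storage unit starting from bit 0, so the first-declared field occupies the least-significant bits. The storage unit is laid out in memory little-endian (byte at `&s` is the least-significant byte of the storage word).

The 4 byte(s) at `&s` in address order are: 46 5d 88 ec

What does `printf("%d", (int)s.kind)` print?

[0]=0x46 [1]=0x5d [2]=0x88 [3]=0xec (little-endian) → word 0xec885d46
kind [0+:19] = (word>>0) & 0x7ffff = 23878  ←
addr_hi [19+:13] = (word>>19) & 0x1fff = 7569
kind signed 19b, MSB=0: value = 23878

23878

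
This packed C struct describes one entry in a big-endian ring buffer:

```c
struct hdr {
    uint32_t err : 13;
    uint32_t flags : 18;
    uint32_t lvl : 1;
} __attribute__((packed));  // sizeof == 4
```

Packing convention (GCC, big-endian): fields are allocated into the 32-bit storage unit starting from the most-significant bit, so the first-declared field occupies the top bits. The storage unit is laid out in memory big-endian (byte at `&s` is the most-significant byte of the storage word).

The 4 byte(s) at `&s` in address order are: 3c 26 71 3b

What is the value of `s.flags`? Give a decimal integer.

211101

[0]=0x3c [1]=0x26 [2]=0x71 [3]=0x3b (big-endian) → word 0x3c26713b
err:13 @ bit 19 → (0x3c26713b>>19)&0x1fff = 0x784
flags:18 @ bit 1 → (0x3c26713b>>1)&0x3ffff = 0x3389d  ←
lvl:1 @ bit 0 → (0x3c26713b>>0)&0x1 = 0x1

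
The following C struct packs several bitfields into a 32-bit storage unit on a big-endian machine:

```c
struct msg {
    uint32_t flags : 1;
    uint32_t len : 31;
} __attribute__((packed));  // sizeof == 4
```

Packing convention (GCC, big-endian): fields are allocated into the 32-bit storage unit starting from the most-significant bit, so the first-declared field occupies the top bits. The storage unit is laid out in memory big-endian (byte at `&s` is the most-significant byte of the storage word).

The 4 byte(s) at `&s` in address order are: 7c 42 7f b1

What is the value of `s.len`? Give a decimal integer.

2084732849

[0]=0x7c [1]=0x42 [2]=0x7f [3]=0xb1 (big-endian) → word 0x7c427fb1
flags:1 @ bit 31 → (0x7c427fb1>>31)&0x1 = 0x0
len:31 @ bit 0 → (0x7c427fb1>>0)&0x7fffffff = 0x7c427fb1  ←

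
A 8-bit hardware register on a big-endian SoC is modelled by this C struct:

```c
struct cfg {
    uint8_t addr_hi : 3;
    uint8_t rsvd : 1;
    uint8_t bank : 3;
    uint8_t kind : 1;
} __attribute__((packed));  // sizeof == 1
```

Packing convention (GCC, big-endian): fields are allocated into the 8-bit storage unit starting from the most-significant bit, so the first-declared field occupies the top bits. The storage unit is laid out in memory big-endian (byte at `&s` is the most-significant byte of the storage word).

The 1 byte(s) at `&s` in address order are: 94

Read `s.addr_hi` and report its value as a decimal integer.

[0]=0x94 (big-endian) → word 0x94
addr_hi:3 @ bit 5 → (0x94>>5)&0x7 = 0x4  ←
rsvd:1 @ bit 4 → (0x94>>4)&0x1 = 0x1
bank:3 @ bit 1 → (0x94>>1)&0x7 = 0x2
kind:1 @ bit 0 → (0x94>>0)&0x1 = 0x0

4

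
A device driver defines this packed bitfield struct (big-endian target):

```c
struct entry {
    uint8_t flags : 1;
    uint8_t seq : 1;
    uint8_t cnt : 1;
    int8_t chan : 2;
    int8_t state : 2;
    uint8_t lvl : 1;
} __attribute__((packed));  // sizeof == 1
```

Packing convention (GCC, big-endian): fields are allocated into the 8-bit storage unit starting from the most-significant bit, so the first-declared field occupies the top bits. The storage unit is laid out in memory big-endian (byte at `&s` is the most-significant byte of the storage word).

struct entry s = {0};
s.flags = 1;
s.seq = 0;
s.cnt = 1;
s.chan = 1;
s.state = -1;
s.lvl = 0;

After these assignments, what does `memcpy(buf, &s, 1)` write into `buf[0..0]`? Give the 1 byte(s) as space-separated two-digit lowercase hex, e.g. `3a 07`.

ae

flags:1 = 1 → 0x1 << 7 → word 0x80
seq:1 = 0 → 0x0 << 6 → word 0x80
cnt:1 = 1 → 0x1 << 5 → word 0xa0
chan:2 = 1 → 0x1 << 3 → word 0xa8
state:2 = -1 → 0x3 << 1 → word 0xae
lvl:1 = 0 → 0x0 << 0 → word 0xae
word = 0xae → big-endian bytes:
  [0]=0xae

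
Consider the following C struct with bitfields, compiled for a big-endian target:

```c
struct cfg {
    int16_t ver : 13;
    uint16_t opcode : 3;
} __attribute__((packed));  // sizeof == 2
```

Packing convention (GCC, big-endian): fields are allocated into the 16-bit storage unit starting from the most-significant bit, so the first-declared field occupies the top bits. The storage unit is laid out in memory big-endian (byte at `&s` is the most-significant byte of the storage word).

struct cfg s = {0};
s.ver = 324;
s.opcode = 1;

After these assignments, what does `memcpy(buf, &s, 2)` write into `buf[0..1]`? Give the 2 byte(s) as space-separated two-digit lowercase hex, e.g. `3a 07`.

ver (13b) val=324 bits=0x144 at bit 3: 0x0a20
opcode (3b) val=1 bits=0x1 at bit 0: 0x0a21
word = 0x0a21 → big-endian bytes:
  [0]=0x0a  [1]=0x21

0a 21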